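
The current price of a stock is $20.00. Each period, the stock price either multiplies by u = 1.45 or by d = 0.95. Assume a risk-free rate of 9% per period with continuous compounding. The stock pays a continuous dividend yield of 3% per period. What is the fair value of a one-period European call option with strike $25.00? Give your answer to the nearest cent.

Per-period risk-free factor R = e^0.09 = 1.0942; dividend-adjusted growth = e^(0.09−0.03) = 1.0618.
Risk-neutral probability p = (1.0618 − 0.95)/(1.45 − 0.95) = 0.1118/0.5000 = 0.2237
Terminal stock prices: S_u = 29, S_d = 19
Terminal payoffs (S − K): max(4, 0) = 4, max(-6, 0) = 0
Node 0 (S = 20): V_0 = e^(−0.09)·[0.2237·4.0000 + 0.7763·0.0000] = 0.8177

$0.82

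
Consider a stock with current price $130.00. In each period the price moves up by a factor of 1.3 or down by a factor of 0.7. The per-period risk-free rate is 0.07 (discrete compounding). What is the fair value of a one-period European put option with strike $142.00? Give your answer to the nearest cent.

$18.27

Risk-neutral probability p = (1 + 0.07 − 0.7)/(1.3 − 0.7) = 0.3700/0.6000 = 0.6167
Terminal stock prices: S_u = 169, S_d = 91
Terminal payoffs (K − S): max(-27, 0) = 0, max(51, 0) = 51
Node 0 (S = 130): V_0 = 1/1.07·[0.6167·0.0000 + 0.3833·51.0000] = 18.2710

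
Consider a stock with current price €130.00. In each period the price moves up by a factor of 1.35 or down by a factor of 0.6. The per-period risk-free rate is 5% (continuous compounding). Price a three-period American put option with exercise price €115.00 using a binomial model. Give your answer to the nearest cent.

Risk-neutral probability p = (e^0.05 − 0.6)/(1.35 − 0.6) = 0.4513/0.7500 = 0.6017
Terminal stock prices: S_uuu = 319.8, S_uud = 142.2, S_udd = 63.18, S_ddd = 28.08
Terminal payoffs (K − S): max(-204.8, 0) = 0, max(-27.16, 0) = 0, max(51.82, 0) = 51.82, max(86.92, 0) = 86.92
Node uu (S = 236.9): continuation = e^(−0.05)·[0.6017·0.0000 + 0.3983·0.0000] = 0.0000; exercise value = 0.0000 ≤ continuation, so V_uu = 0.0000
Node ud (S = 105.3): continuation = e^(−0.05)·[0.6017·0.0000 + 0.3983·51.8200] = 19.6335; exercise value = 9.7000 ≤ continuation, so V_ud = 19.6335
Node dd (S = 46.8): continuation = e^(−0.05)·[0.6017·51.8200 + 0.3983·86.9200] = 62.5914; exercise value = 68.2000 > continuation, so V_dd = 68.2000 (exercise)
Node u (S = 175.5): continuation = e^(−0.05)·[0.6017·0.0000 + 0.3983·19.6335] = 7.4387; exercise value = 0.0000 ≤ continuation, so V_u = 7.4387
Node d (S = 78): continuation = e^(−0.05)·[0.6017·19.6335 + 0.3983·68.2000] = 37.0768; exercise value = 37.0000 ≤ continuation, so V_d = 37.0768
Node 0 (S = 130): continuation = e^(−0.05)·[0.6017·7.4387 + 0.3983·37.0768] = 18.3052; exercise value = 0.0000 ≤ continuation, so V_0 = 18.3052

€18.31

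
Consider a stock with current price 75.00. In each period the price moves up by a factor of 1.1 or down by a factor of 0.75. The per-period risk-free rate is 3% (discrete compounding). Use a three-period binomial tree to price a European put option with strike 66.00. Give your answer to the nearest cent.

1.97

Risk-neutral probability p = (1 + 0.03 − 0.75)/(1.1 − 0.75) = 0.2800/0.3500 = 0.8000
Terminal stock prices: S_uuu = 99.83, S_uud = 68.06, S_udd = 46.41, S_ddd = 31.64
Terminal payoffs (K − S): max(-33.83, 0) = 0, max(-2.063, 0) = 0, max(19.59, 0) = 19.59, max(34.36, 0) = 34.36
Node uu (S = 90.75): V_uu = 1/1.03·[0.8000·0.0000 + 0.2000·0.0000] = 0.0000
Node ud (S = 61.88): V_ud = 1/1.03·[0.8000·0.0000 + 0.2000·19.5938] = 3.8046
Node dd (S = 42.19): V_dd = 1/1.03·[0.8000·19.5938 + 0.2000·34.3594] = 21.8902
Node u (S = 82.5): V_u = 1/1.03·[0.8000·0.0000 + 0.2000·3.8046] = 0.7388
Node d (S = 56.25): V_d = 1/1.03·[0.8000·3.8046 + 0.2000·21.8902] = 7.2056
Node 0 (S = 75): V_0 = 1/1.03·[0.8000·0.7388 + 0.2000·7.2056] = 1.9729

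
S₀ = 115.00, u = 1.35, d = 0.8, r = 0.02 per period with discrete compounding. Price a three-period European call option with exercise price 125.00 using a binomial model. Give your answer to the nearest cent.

Risk-neutral probability p = (1 + 0.02 − 0.8)/(1.35 − 0.8) = 0.2200/0.5500 = 0.4000
Terminal stock prices: S_uuu = 282.9, S_uud = 167.7, S_udd = 99.36, S_ddd = 58.88
Terminal payoffs (S − K): max(157.9, 0) = 157.9, max(42.67, 0) = 42.67, max(-25.64, 0) = 0, max(-66.12, 0) = 0
Node uu (S = 209.6): V_uu = 1/1.02·[0.4000·157.9431 + 0.6000·42.6700] = 87.0385
Node ud (S = 124.2): V_ud = 1/1.02·[0.4000·42.6700 + 0.6000·0.0000] = 16.7333
Node dd (S = 73.6): V_dd = 1/1.02·[0.4000·0.0000 + 0.6000·0.0000] = 0.0000
Node u (S = 155.2): V_u = 1/1.02·[0.4000·87.0385 + 0.6000·16.7333] = 43.9759
Node d (S = 92): V_d = 1/1.02·[0.4000·16.7333 + 0.6000·0.0000] = 6.5621
Node 0 (S = 115): V_0 = 1/1.02·[0.4000·43.9759 + 0.6000·6.5621] = 21.1055

21.11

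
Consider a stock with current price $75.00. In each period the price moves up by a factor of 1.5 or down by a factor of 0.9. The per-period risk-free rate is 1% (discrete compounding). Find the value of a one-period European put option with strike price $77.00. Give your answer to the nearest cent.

$7.68

Risk-neutral probability p = (1 + 0.01 − 0.9)/(1.5 − 0.9) = 0.1100/0.6000 = 0.1833
Terminal stock prices: S_u = 112.5, S_d = 67.5
Terminal payoffs (K − S): max(-35.5, 0) = 0, max(9.5, 0) = 9.5
Node 0 (S = 75): V_0 = 1/1.01·[0.1833·0.0000 + 0.8167·9.5000] = 7.6815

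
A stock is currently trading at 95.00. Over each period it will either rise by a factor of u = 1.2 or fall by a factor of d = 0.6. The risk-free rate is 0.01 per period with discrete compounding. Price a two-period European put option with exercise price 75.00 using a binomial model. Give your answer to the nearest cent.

6.81

Risk-neutral probability p = (1 + 0.01 − 0.6)/(1.2 − 0.6) = 0.4100/0.6000 = 0.6833
Terminal stock prices: S_uu = 136.8, S_ud = 68.4, S_dd = 34.2
Terminal payoffs (K − S): max(-61.8, 0) = 0, max(6.6, 0) = 6.6, max(40.8, 0) = 40.8
Node u (S = 114): V_u = 1/1.01·[0.6833·0.0000 + 0.3167·6.6000] = 2.0693
Node d (S = 57): V_d = 1/1.01·[0.6833·6.6000 + 0.3167·40.8000] = 17.2574
Node 0 (S = 95): V_0 = 1/1.01·[0.6833·2.0693 + 0.3167·17.2574] = 6.8108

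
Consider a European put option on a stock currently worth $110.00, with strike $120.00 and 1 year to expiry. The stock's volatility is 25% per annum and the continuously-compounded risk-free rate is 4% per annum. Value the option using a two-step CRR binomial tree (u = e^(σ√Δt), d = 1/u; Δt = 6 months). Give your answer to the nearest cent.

$14.55

CRR parameters: u = e^(σ√Δt) = e^(0.25·√0.5) = 1.1934, d = 1/u = 0.8380
Per-period rate: rΔt = 0.04·0.5 = 0.02, so R = e^0.02 = 1.0202
Risk-neutral probability p = (e^0.02 − 0.8380)/(1.1934 − 0.8380) = 0.1822/0.3554 = 0.5128
Terminal stock prices: S_uu = 156.7, S_ud = 110, S_dd = 77.24
Terminal payoffs (K − S): max(-36.65, 0) = 0, max(10, 0) = 10, max(42.76, 0) = 42.76
Node u (S = 131.3): V_u = e^(−0.02)·[0.5128·0.0000 + 0.4872·10.0000] = 4.7759
Node d (S = 92.18): V_d = e^(−0.02)·[0.5128·10.0000 + 0.4872·42.7593] = 25.4475
Node 0 (S = 110): V_0 = e^(−0.02)·[0.5128·4.7759 + 0.4872·25.4475] = 14.5539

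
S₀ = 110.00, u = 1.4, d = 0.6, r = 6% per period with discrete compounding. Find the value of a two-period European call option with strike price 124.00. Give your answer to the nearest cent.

Risk-neutral probability p = (1 + 0.06 − 0.6)/(1.4 − 0.6) = 0.4600/0.8000 = 0.5750
Terminal stock prices: S_uu = 215.6, S_ud = 92.4, S_dd = 39.6
Terminal payoffs (S − K): max(91.6, 0) = 91.6, max(-31.6, 0) = 0, max(-84.4, 0) = 0
Node u (S = 154): V_u = 1/1.06·[0.5750·91.6000 + 0.4250·0.0000] = 49.6887
Node d (S = 66): V_d = 1/1.06·[0.5750·0.0000 + 0.4250·0.0000] = 0.0000
Node 0 (S = 110): V_0 = 1/1.06·[0.5750·49.6887 + 0.4250·0.0000] = 26.9538

26.95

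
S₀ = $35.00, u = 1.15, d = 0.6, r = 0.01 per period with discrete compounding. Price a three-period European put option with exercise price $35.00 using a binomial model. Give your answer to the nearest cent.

$6.30

Risk-neutral probability p = (1 + 0.01 − 0.6)/(1.15 − 0.6) = 0.4100/0.5500 = 0.7455
Terminal stock prices: S_uuu = 53.23, S_uud = 27.77, S_udd = 14.49, S_ddd = 7.56
Terminal payoffs (K − S): max(-18.23, 0) = 0, max(7.228, 0) = 7.228, max(20.51, 0) = 20.51, max(27.44, 0) = 27.44
Node uu (S = 46.29): V_uu = 1/1.01·[0.7455·0.0000 + 0.2545·7.2275] = 1.8215
Node ud (S = 24.15): V_ud = 1/1.01·[0.7455·7.2275 + 0.2545·20.5100] = 10.5035
Node dd (S = 12.6): V_dd = 1/1.01·[0.7455·20.5100 + 0.2545·27.4400] = 22.0535
Node u (S = 40.25): V_u = 1/1.01·[0.7455·1.8215 + 0.2545·10.5035] = 3.9915
Node d (S = 21): V_d = 1/1.01·[0.7455·10.5035 + 0.2545·22.0535] = 13.3104
Node 0 (S = 35): V_0 = 1/1.01·[0.7455·3.9915 + 0.2545·13.3104] = 6.3006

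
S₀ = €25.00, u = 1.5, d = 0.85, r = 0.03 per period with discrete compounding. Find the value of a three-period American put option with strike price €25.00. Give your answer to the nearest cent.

€3.42

Risk-neutral probability p = (1 + 0.03 − 0.85)/(1.5 − 0.85) = 0.1800/0.6500 = 0.2769
Terminal stock prices: S_uuu = 84.38, S_uud = 47.81, S_udd = 27.09, S_ddd = 15.35
Terminal payoffs (K − S): max(-59.38, 0) = 0, max(-22.81, 0) = 0, max(-2.094, 0) = 0, max(9.647, 0) = 9.647
Node uu (S = 56.25): continuation = 1/1.03·[0.2769·0.0000 + 0.7231·0.0000] = 0.0000; exercise value = 0.0000 ≤ continuation, so V_uu = 0.0000
Node ud (S = 31.88): continuation = 1/1.03·[0.2769·0.0000 + 0.7231·0.0000] = 0.0000; exercise value = 0.0000 ≤ continuation, so V_ud = 0.0000
Node dd (S = 18.06): continuation = 1/1.03·[0.2769·0.0000 + 0.7231·9.6469] = 6.7723; exercise value = 6.9375 > continuation, so V_dd = 6.9375 (exercise)
Node u (S = 37.5): continuation = 1/1.03·[0.2769·0.0000 + 0.7231·0.0000] = 0.0000; exercise value = 0.0000 ≤ continuation, so V_u = 0.0000
Node d (S = 21.25): continuation = 1/1.03·[0.2769·0.0000 + 0.7231·6.9375] = 4.8702; exercise value = 3.7500 ≤ continuation, so V_d = 4.8702
Node 0 (S = 25): continuation = 1/1.03·[0.2769·0.0000 + 0.7231·4.8702] = 3.4190; exercise value = 0.0000 ≤ continuation, so V_0 = 3.4190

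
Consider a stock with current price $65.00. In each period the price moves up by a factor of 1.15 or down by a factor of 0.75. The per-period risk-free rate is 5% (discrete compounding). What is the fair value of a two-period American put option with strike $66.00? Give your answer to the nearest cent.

Risk-neutral probability p = (1 + 0.05 − 0.75)/(1.15 − 0.75) = 0.3000/0.4000 = 0.7500
Terminal stock prices: S_uu = 85.96, S_ud = 56.06, S_dd = 36.56
Terminal payoffs (K − S): max(-19.96, 0) = 0, max(9.938, 0) = 9.938, max(29.44, 0) = 29.44
Node u (S = 74.75): continuation = 1/1.05·[0.7500·0.0000 + 0.2500·9.9375] = 2.3661; exercise value = 0.0000 ≤ continuation, so V_u = 2.3661
Node d (S = 48.75): continuation = 1/1.05·[0.7500·9.9375 + 0.2500·29.4375] = 14.1071; exercise value = 17.2500 > continuation, so V_d = 17.2500 (exercise)
Node 0 (S = 65): continuation = 1/1.05·[0.7500·2.3661 + 0.2500·17.2500] = 5.7972; exercise value = 1.0000 ≤ continuation, so V_0 = 5.7972

$5.80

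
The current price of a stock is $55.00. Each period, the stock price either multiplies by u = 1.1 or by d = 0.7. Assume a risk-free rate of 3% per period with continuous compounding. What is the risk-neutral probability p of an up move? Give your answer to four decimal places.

Risk-neutral probability p = (e^0.03 − 0.7)/(1.1 − 0.7) = 0.3305/0.4000 = 0.8261

p = 0.8261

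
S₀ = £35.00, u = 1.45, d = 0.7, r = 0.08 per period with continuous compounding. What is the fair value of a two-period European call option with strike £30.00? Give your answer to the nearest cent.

£12.05

Risk-neutral probability p = (e^0.08 − 0.7)/(1.45 − 0.7) = 0.3833/0.7500 = 0.5110
Terminal stock prices: S_uu = 73.59, S_ud = 35.52, S_dd = 17.15
Terminal payoffs (S − K): max(43.59, 0) = 43.59, max(5.525, 0) = 5.525, max(-12.85, 0) = 0
Node u (S = 50.75): V_u = e^(−0.08)·[0.5110·43.5875 + 0.4890·5.5250] = 23.0565
Node d (S = 24.5): V_d = e^(−0.08)·[0.5110·5.5250 + 0.4890·0.0000] = 2.6065
Node 0 (S = 35): V_0 = e^(−0.08)·[0.5110·23.0565 + 0.4890·2.6065] = 12.0535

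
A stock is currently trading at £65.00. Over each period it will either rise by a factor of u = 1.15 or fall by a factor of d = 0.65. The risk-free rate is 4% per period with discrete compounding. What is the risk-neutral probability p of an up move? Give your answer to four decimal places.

Risk-neutral probability p = (1 + 0.04 − 0.65)/(1.15 − 0.65) = 0.3900/0.5000 = 0.7800

p = 0.7800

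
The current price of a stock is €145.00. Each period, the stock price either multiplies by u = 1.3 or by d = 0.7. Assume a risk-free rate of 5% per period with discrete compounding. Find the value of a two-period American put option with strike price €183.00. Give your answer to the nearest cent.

€43.60

Risk-neutral probability p = (1 + 0.05 − 0.7)/(1.3 − 0.7) = 0.3500/0.6000 = 0.5833
Terminal stock prices: S_uu = 245.1, S_ud = 131.9, S_dd = 71.05
Terminal payoffs (K − S): max(-62.05, 0) = 0, max(51.05, 0) = 51.05, max(112, 0) = 112
Node u (S = 188.5): continuation = 1/1.05·[0.5833·0.0000 + 0.4167·51.0500] = 20.2579; exercise value = 0.0000 ≤ continuation, so V_u = 20.2579
Node d (S = 101.5): continuation = 1/1.05·[0.5833·51.0500 + 0.4167·111.9500] = 72.7857; exercise value = 81.5000 > continuation, so V_d = 81.5000 (exercise)
Node 0 (S = 145): continuation = 1/1.05·[0.5833·20.2579 + 0.4167·81.5000] = 43.5957; exercise value = 38.0000 ≤ continuation, so V_0 = 43.5957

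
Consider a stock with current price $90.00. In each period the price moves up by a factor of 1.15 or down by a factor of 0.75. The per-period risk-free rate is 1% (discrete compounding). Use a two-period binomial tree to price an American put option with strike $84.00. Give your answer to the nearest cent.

Risk-neutral probability p = (1 + 0.01 − 0.75)/(1.15 − 0.75) = 0.2600/0.4000 = 0.6500
Terminal stock prices: S_uu = 119, S_ud = 77.62, S_dd = 50.62
Terminal payoffs (K − S): max(-35.02, 0) = 0, max(6.375, 0) = 6.375, max(33.38, 0) = 33.38
Node u (S = 103.5): continuation = 1/1.01·[0.6500·0.0000 + 0.3500·6.3750] = 2.2092; exercise value = 0.0000 ≤ continuation, so V_u = 2.2092
Node d (S = 67.5): continuation = 1/1.01·[0.6500·6.3750 + 0.3500·33.3750] = 15.6683; exercise value = 16.5000 > continuation, so V_d = 16.5000 (exercise)
Node 0 (S = 90): continuation = 1/1.01·[0.6500·2.2092 + 0.3500·16.5000] = 7.1396; exercise value = 0.0000 ≤ continuation, so V_0 = 7.1396

$7.14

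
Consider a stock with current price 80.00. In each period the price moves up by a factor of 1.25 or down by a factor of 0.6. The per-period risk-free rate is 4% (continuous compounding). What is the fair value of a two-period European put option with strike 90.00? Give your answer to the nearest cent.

Risk-neutral probability p = (e^0.04 − 0.6)/(1.25 − 0.6) = 0.4408/0.6500 = 0.6782
Terminal stock prices: S_uu = 125, S_ud = 60, S_dd = 28.8
Terminal payoffs (K − S): max(-35, 0) = 0, max(30, 0) = 30, max(61.2, 0) = 61.2
Node u (S = 100): V_u = e^(−0.04)·[0.6782·0.0000 + 0.3218·30.0000] = 9.2763
Node d (S = 48): V_d = e^(−0.04)·[0.6782·30.0000 + 0.3218·61.2000] = 38.4710
Node 0 (S = 80): V_0 = e^(−0.04)·[0.6782·9.2763 + 0.3218·38.4710] = 17.9399

17.94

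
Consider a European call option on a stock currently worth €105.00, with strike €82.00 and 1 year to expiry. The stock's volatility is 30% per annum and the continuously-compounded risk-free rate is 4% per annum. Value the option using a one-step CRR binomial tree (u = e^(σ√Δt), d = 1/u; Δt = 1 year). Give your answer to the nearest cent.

CRR parameters: u = e^(σ√Δt) = e^(0.3·√1) = 1.3499, d = 1/u = 0.7408
Per-period rate: rΔt = 0.04·1 = 0.04, so R = e^0.04 = 1.0408
Risk-neutral probability p = (e^0.04 − 0.7408)/(1.3499 − 0.7408) = 0.3000/0.6090 = 0.4926
Terminal stock prices: S_u = 141.7, S_d = 77.79
Terminal payoffs (S − K): max(59.74, 0) = 59.74, max(-4.214, 0) = 0
Node 0 (S = 105): V_0 = e^(−0.04)·[0.4926·59.7352 + 0.5074·0.0000] = 28.2698

€28.27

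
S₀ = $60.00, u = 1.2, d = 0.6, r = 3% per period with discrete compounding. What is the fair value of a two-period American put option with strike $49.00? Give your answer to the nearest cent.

$4.69

Risk-neutral probability p = (1 + 0.03 − 0.6)/(1.2 − 0.6) = 0.4300/0.6000 = 0.7167
Terminal stock prices: S_uu = 86.4, S_ud = 43.2, S_dd = 21.6
Terminal payoffs (K − S): max(-37.4, 0) = 0, max(5.8, 0) = 5.8, max(27.4, 0) = 27.4
Node u (S = 72): continuation = 1/1.03·[0.7167·0.0000 + 0.2833·5.8000] = 1.5955; exercise value = 0.0000 ≤ continuation, so V_u = 1.5955
Node d (S = 36): continuation = 1/1.03·[0.7167·5.8000 + 0.2833·27.4000] = 11.5728; exercise value = 13.0000 > continuation, so V_d = 13.0000 (exercise)
Node 0 (S = 60): continuation = 1/1.03·[0.7167·1.5955 + 0.2833·13.0000] = 4.6862; exercise value = 0.0000 ≤ continuation, so V_0 = 4.6862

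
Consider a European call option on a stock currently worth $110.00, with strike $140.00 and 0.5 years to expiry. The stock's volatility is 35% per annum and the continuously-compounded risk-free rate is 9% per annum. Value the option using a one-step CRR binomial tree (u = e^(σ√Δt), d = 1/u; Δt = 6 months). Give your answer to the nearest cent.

$0.45

CRR parameters: u = e^(σ√Δt) = e^(0.35·√0.5) = 1.2808, d = 1/u = 0.7808
Per-period rate: rΔt = 0.09·0.5 = 0.045, so R = e^0.045 = 1.0460
Risk-neutral probability p = (e^0.045 − 0.7808)/(1.2808 − 0.7808) = 0.2653/0.5000 = 0.5305
Terminal stock prices: S_u = 140.9, S_d = 85.88
Terminal payoffs (S − K): max(0.8884, 0) = 0.8884, max(-54.12, 0) = 0
Node 0 (S = 110): V_0 = e^(−0.045)·[0.5305·0.8884 + 0.4695·0.0000] = 0.4505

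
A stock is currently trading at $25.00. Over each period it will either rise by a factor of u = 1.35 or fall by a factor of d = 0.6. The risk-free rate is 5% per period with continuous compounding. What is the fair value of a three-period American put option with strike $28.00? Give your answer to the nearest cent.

Risk-neutral probability p = (e^0.05 − 0.6)/(1.35 − 0.6) = 0.4513/0.7500 = 0.6017
Terminal stock prices: S_uuu = 61.51, S_uud = 27.34, S_udd = 12.15, S_ddd = 5.4
Terminal payoffs (K − S): max(-33.51, 0) = 0, max(0.6625, 0) = 0.6625, max(15.85, 0) = 15.85, max(22.6, 0) = 22.6
Node uu (S = 45.56): continuation = e^(−0.05)·[0.6017·0.0000 + 0.3983·0.6625] = 0.2510; exercise value = 0.0000 ≤ continuation, so V_uu = 0.2510
Node ud (S = 20.25): continuation = e^(−0.05)·[0.6017·0.6625 + 0.3983·15.8500] = 6.3844; exercise value = 7.7500 > continuation, so V_ud = 7.7500 (exercise)
Node dd (S = 9): continuation = e^(−0.05)·[0.6017·15.8500 + 0.3983·22.6000] = 17.6344; exercise value = 19.0000 > continuation, so V_dd = 19.0000 (exercise)
Node u (S = 33.75): continuation = e^(−0.05)·[0.6017·0.2510 + 0.3983·7.7500] = 3.0800; exercise value = 0.0000 ≤ continuation, so V_u = 3.0800
Node d (S = 15): continuation = e^(−0.05)·[0.6017·7.7500 + 0.3983·19.0000] = 11.6344; exercise value = 13.0000 > continuation, so V_d = 13.0000 (exercise)
Node 0 (S = 25): continuation = e^(−0.05)·[0.6017·3.0800 + 0.3983·13.0000] = 6.6883; exercise value = 3.0000 ≤ continuation, so V_0 = 6.6883

$6.69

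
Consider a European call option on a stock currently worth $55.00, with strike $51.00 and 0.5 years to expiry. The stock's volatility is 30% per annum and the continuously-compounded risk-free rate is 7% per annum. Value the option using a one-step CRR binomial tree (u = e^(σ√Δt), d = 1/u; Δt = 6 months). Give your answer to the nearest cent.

CRR parameters: u = e^(σ√Δt) = e^(0.3·√0.5) = 1.2363, d = 1/u = 0.8089
Per-period rate: rΔt = 0.07·0.5 = 0.035, so R = e^0.035 = 1.0356
Risk-neutral probability p = (e^0.035 − 0.8089)/(1.2363 − 0.8089) = 0.2268/0.4275 = 0.5305
Terminal stock prices: S_u = 68, S_d = 44.49
Terminal payoffs (S − K): max(17, 0) = 17, max(-6.513, 0) = 0
Node 0 (S = 55): V_0 = e^(−0.035)·[0.5305·16.9971 + 0.4695·0.0000] = 8.7068

$8.71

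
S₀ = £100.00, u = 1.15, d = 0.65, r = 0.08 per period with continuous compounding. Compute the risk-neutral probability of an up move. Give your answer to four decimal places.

Risk-neutral probability p = (e^0.08 − 0.65)/(1.15 − 0.65) = 0.4333/0.5000 = 0.8666

p = 0.8666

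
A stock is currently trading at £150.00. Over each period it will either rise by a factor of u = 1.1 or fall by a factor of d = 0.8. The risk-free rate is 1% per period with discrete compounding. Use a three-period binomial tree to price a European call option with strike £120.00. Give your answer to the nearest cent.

Risk-neutral probability p = (1 + 0.01 − 0.8)/(1.1 − 0.8) = 0.2100/0.3000 = 0.7000
Terminal stock prices: S_uuu = 199.7, S_uud = 145.2, S_udd = 105.6, S_ddd = 76.8
Terminal payoffs (S − K): max(79.65, 0) = 79.65, max(25.2, 0) = 25.2, max(-14.4, 0) = 0, max(-43.2, 0) = 0
Node uu (S = 181.5): V_uu = 1/1.01·[0.7000·79.6500 + 0.3000·25.2000] = 62.6881
Node ud (S = 132): V_ud = 1/1.01·[0.7000·25.2000 + 0.3000·0.0000] = 17.4653
Node dd (S = 96): V_dd = 1/1.01·[0.7000·0.0000 + 0.3000·0.0000] = 0.0000
Node u (S = 165): V_u = 1/1.01·[0.7000·62.6881 + 0.3000·17.4653] = 48.6349
Node d (S = 120): V_d = 1/1.01·[0.7000·17.4653 + 0.3000·0.0000] = 12.1047
Node 0 (S = 150): V_0 = 1/1.01·[0.7000·48.6349 + 0.3000·12.1047] = 37.3028

£37.30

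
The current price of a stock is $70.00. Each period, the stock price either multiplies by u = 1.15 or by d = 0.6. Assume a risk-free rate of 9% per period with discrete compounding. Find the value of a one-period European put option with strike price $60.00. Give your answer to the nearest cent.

$1.80

Risk-neutral probability p = (1 + 0.09 − 0.6)/(1.15 − 0.6) = 0.4900/0.5500 = 0.8909
Terminal stock prices: S_u = 80.5, S_d = 42
Terminal payoffs (K − S): max(-20.5, 0) = 0, max(18, 0) = 18
Node 0 (S = 70): V_0 = 1/1.09·[0.8909·0.0000 + 0.1091·18.0000] = 1.8015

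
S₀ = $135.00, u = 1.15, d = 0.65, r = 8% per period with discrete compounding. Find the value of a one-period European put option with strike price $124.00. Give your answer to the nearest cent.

Risk-neutral probability p = (1 + 0.08 − 0.65)/(1.15 − 0.65) = 0.4300/0.5000 = 0.8600
Terminal stock prices: S_u = 155.2, S_d = 87.75
Terminal payoffs (K − S): max(-31.25, 0) = 0, max(36.25, 0) = 36.25
Node 0 (S = 135): V_0 = 1/1.08·[0.8600·0.0000 + 0.1400·36.2500] = 4.6991

$4.70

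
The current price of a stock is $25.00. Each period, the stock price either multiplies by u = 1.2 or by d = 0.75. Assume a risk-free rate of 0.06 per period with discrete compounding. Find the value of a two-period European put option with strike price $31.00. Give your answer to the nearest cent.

Risk-neutral probability p = (1 + 0.06 − 0.75)/(1.2 − 0.75) = 0.3100/0.4500 = 0.6889
Terminal stock prices: S_uu = 36, S_ud = 22.5, S_dd = 14.06
Terminal payoffs (K − S): max(-5, 0) = 0, max(8.5, 0) = 8.5, max(16.94, 0) = 16.94
Node u (S = 30): V_u = 1/1.06·[0.6889·0.0000 + 0.3111·8.5000] = 2.4948
Node d (S = 18.75): V_d = 1/1.06·[0.6889·8.5000 + 0.3111·16.9375] = 10.4953
Node 0 (S = 25): V_0 = 1/1.06·[0.6889·2.4948 + 0.3111·10.4953] = 4.7017

$4.70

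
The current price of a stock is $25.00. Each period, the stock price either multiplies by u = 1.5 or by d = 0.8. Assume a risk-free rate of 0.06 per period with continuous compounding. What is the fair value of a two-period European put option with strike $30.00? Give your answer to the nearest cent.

Risk-neutral probability p = (e^0.06 − 0.8)/(1.5 − 0.8) = 0.2618/0.7000 = 0.3741
Terminal stock prices: S_uu = 56.25, S_ud = 30, S_dd = 16
Terminal payoffs (K − S): max(-26.25, 0) = 0, max(0, 0) = 0, max(14, 0) = 14
Node u (S = 37.5): V_u = e^(−0.06)·[0.3741·0.0000 + 0.6259·0.0000] = 0.0000
Node d (S = 20): V_d = e^(−0.06)·[0.3741·0.0000 + 0.6259·14.0000] = 8.2529
Node 0 (S = 25): V_0 = e^(−0.06)·[0.3741·0.0000 + 0.6259·8.2529] = 4.8651

$4.87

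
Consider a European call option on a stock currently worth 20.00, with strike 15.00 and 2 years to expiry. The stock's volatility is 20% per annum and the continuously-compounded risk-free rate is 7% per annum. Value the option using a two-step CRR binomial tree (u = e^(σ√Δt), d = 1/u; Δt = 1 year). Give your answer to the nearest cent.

7.15

CRR parameters: u = e^(σ√Δt) = e^(0.2·√1) = 1.2214, d = 1/u = 0.8187
Per-period rate: rΔt = 0.07·1 = 0.07, so R = e^0.07 = 1.0725
Risk-neutral probability p = (e^0.07 − 0.8187)/(1.2214 − 0.8187) = 0.2538/0.4027 = 0.6302
Terminal stock prices: S_uu = 29.84, S_ud = 20, S_dd = 13.41
Terminal payoffs (S − K): max(14.84, 0) = 14.84, max(5, 0) = 5, max(-1.594, 0) = 0
Node u (S = 24.43): V_u = e^(−0.07)·[0.6302·14.8365 + 0.3698·5.0000] = 10.4421
Node d (S = 16.37): V_d = e^(−0.07)·[0.6302·5.0000 + 0.3698·0.0000] = 2.9381
Node 0 (S = 20): V_0 = e^(−0.07)·[0.6302·10.4421 + 0.3698·2.9381] = 7.1490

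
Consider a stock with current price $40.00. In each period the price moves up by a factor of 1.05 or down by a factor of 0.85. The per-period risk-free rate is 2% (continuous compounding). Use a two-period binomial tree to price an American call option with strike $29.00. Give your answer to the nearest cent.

Risk-neutral probability p = (e^0.02 − 0.85)/(1.05 − 0.85) = 0.1702/0.2000 = 0.8510
Terminal stock prices: S_uu = 44.1, S_ud = 35.7, S_dd = 28.9
Terminal payoffs (S − K): max(15.1, 0) = 15.1, max(6.7, 0) = 6.7, max(-0.1, 0) = 0
Node u (S = 42): continuation = e^(−0.02)·[0.8510·15.1000 + 0.1490·6.7000] = 13.5742; exercise value = 13.0000 ≤ continuation, so V_u = 13.5742
Node d (S = 34): continuation = e^(−0.02)·[0.8510·6.7000 + 0.1490·0.0000] = 5.5888; exercise value = 5.0000 ≤ continuation, so V_d = 5.5888
Node 0 (S = 40): continuation = e^(−0.02)·[0.8510·13.5742 + 0.1490·5.5888] = 12.1392; exercise value = 11.0000 ≤ continuation, so V_0 = 12.1392

$12.14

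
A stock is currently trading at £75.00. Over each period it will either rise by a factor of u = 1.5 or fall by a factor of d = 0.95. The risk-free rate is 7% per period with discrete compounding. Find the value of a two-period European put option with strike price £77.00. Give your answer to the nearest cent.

Risk-neutral probability p = (1 + 0.07 − 0.95)/(1.5 − 0.95) = 0.1200/0.5500 = 0.2182
Terminal stock prices: S_uu = 168.8, S_ud = 106.9, S_dd = 67.69
Terminal payoffs (K − S): max(-91.75, 0) = 0, max(-29.88, 0) = 0, max(9.312, 0) = 9.312
Node u (S = 112.5): V_u = 1/1.07·[0.2182·0.0000 + 0.7818·0.0000] = 0.0000
Node d (S = 71.25): V_d = 1/1.07·[0.2182·0.0000 + 0.7818·9.3125] = 6.8044
Node 0 (S = 75): V_0 = 1/1.07·[0.2182·0.0000 + 0.7818·6.8044] = 4.9718

£4.97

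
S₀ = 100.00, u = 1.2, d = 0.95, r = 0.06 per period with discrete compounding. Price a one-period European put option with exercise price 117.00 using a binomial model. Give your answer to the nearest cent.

Risk-neutral probability p = (1 + 0.06 − 0.95)/(1.2 − 0.95) = 0.1100/0.2500 = 0.4400
Terminal stock prices: S_u = 120, S_d = 95
Terminal payoffs (K − S): max(-3, 0) = 0, max(22, 0) = 22
Node 0 (S = 100): V_0 = 1/1.06·[0.4400·0.0000 + 0.5600·22.0000] = 11.6226

11.62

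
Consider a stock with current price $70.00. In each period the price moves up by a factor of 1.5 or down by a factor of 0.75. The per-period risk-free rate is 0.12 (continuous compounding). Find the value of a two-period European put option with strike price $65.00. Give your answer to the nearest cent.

$4.97

Risk-neutral probability p = (e^0.12 − 0.75)/(1.5 − 0.75) = 0.3775/0.7500 = 0.5033
Terminal stock prices: S_uu = 157.5, S_ud = 78.75, S_dd = 39.38
Terminal payoffs (K − S): max(-92.5, 0) = 0, max(-13.75, 0) = 0, max(25.62, 0) = 25.62
Node u (S = 105): V_u = e^(−0.12)·[0.5033·0.0000 + 0.4967·0.0000] = 0.0000
Node d (S = 52.5): V_d = e^(−0.12)·[0.5033·0.0000 + 0.4967·25.6250] = 11.2880
Node 0 (S = 70): V_0 = e^(−0.12)·[0.5033·0.0000 + 0.4967·11.2880] = 4.9725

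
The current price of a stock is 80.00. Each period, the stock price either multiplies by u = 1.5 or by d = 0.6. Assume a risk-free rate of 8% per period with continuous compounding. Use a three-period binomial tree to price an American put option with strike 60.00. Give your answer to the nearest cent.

Risk-neutral probability p = (e^0.08 − 0.6)/(1.5 − 0.6) = 0.4833/0.9000 = 0.5370
Terminal stock prices: S_uuu = 270, S_uud = 108, S_udd = 43.2, S_ddd = 17.28
Terminal payoffs (K − S): max(-210, 0) = 0, max(-48, 0) = 0, max(16.8, 0) = 16.8, max(42.72, 0) = 42.72
Node uu (S = 180): continuation = e^(−0.08)·[0.5370·0.0000 + 0.4630·0.0000] = 0.0000; exercise value = 0.0000 ≤ continuation, so V_uu = 0.0000
Node ud (S = 72): continuation = e^(−0.08)·[0.5370·0.0000 + 0.4630·16.8000] = 7.1806; exercise value = 0.0000 ≤ continuation, so V_ud = 7.1806
Node dd (S = 28.8): continuation = e^(−0.08)·[0.5370·16.8000 + 0.4630·42.7200] = 26.5870; exercise value = 31.2000 > continuation, so V_dd = 31.2000 (exercise)
Node u (S = 120): continuation = e^(−0.08)·[0.5370·0.0000 + 0.4630·7.1806] = 3.0691; exercise value = 0.0000 ≤ continuation, so V_u = 3.0691
Node d (S = 48): continuation = e^(−0.08)·[0.5370·7.1806 + 0.4630·31.2000] = 16.8948; exercise value = 12.0000 ≤ continuation, so V_d = 16.8948
Node 0 (S = 80): continuation = e^(−0.08)·[0.5370·3.0691 + 0.4630·16.8948] = 8.7425; exercise value = 0.0000 ≤ continuation, so V_0 = 8.7425

8.74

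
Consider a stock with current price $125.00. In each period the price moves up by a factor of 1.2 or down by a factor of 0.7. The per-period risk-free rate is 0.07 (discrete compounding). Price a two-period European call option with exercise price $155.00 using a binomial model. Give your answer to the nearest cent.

$11.96

Risk-neutral probability p = (1 + 0.07 − 0.7)/(1.2 − 0.7) = 0.3700/0.5000 = 0.7400
Terminal stock prices: S_uu = 180, S_ud = 105, S_dd = 61.25
Terminal payoffs (S − K): max(25, 0) = 25, max(-50, 0) = 0, max(-93.75, 0) = 0
Node u (S = 150): V_u = 1/1.07·[0.7400·25.0000 + 0.2600·0.0000] = 17.2897
Node d (S = 87.5): V_d = 1/1.07·[0.7400·0.0000 + 0.2600·0.0000] = 0.0000
Node 0 (S = 125): V_0 = 1/1.07·[0.7400·17.2897 + 0.2600·0.0000] = 11.9574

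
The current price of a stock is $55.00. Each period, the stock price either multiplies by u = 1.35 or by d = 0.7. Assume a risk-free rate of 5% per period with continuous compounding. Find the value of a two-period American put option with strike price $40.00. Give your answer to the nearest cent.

Risk-neutral probability p = (e^0.05 − 0.7)/(1.35 − 0.7) = 0.3513/0.6500 = 0.5404
Terminal stock prices: S_uu = 100.2, S_ud = 51.97, S_dd = 26.95
Terminal payoffs (K − S): max(-60.24, 0) = 0, max(-11.97, 0) = 0, max(13.05, 0) = 13.05
Node u (S = 74.25): continuation = e^(−0.05)·[0.5404·0.0000 + 0.4596·0.0000] = 0.0000; exercise value = 0.0000 ≤ continuation, so V_u = 0.0000
Node d (S = 38.5): continuation = e^(−0.05)·[0.5404·0.0000 + 0.4596·13.0500] = 5.7051; exercise value = 1.5000 ≤ continuation, so V_d = 5.7051
Node 0 (S = 55): continuation = e^(−0.05)·[0.5404·0.0000 + 0.4596·5.7051] = 2.4941; exercise value = 0.0000 ≤ continuation, so V_0 = 2.4941

$2.49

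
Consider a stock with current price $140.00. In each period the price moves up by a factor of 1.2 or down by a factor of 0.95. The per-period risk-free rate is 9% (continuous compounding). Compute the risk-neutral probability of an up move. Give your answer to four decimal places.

Risk-neutral probability p = (e^0.09 − 0.95)/(1.2 − 0.95) = 0.1442/0.2500 = 0.5767

p = 0.5767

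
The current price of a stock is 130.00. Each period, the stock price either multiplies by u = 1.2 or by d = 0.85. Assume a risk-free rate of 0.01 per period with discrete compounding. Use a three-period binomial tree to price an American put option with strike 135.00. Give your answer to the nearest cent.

Risk-neutral probability p = (1 + 0.01 − 0.85)/(1.2 − 0.85) = 0.1600/0.3500 = 0.4571
Terminal stock prices: S_uuu = 224.6, S_uud = 159.1, S_udd = 112.7, S_ddd = 79.84
Terminal payoffs (K − S): max(-89.64, 0) = 0, max(-24.12, 0) = 0, max(22.29, 0) = 22.29, max(55.16, 0) = 55.16
Node uu (S = 187.2): continuation = 1/1.01·[0.4571·0.0000 + 0.5429·0.0000] = 0.0000; exercise value = 0.0000 ≤ continuation, so V_uu = 0.0000
Node ud (S = 132.6): continuation = 1/1.01·[0.4571·0.0000 + 0.5429·22.2900] = 11.9805; exercise value = 2.4000 ≤ continuation, so V_ud = 11.9805
Node dd (S = 93.92): continuation = 1/1.01·[0.4571·22.2900 + 0.5429·55.1638] = 39.7384; exercise value = 41.0750 > continuation, so V_dd = 41.0750 (exercise)
Node u (S = 156): continuation = 1/1.01·[0.4571·0.0000 + 0.5429·11.9805] = 6.4393; exercise value = 0.0000 ≤ continuation, so V_u = 6.4393
Node d (S = 110.5): continuation = 1/1.01·[0.4571·11.9805 + 0.5429·41.0750] = 27.4997; exercise value = 24.5000 ≤ continuation, so V_d = 27.4997
Node 0 (S = 130): continuation = 1/1.01·[0.4571·6.4393 + 0.5429·27.4997] = 17.6951; exercise value = 5.0000 ≤ continuation, so V_0 = 17.6951

17.70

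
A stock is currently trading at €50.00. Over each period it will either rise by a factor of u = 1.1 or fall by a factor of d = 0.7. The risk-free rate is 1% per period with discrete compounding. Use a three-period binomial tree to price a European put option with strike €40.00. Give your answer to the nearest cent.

€1.74

Risk-neutral probability p = (1 + 0.01 − 0.7)/(1.1 − 0.7) = 0.3100/0.4000 = 0.7750
Terminal stock prices: S_uuu = 66.55, S_uud = 42.35, S_udd = 26.95, S_ddd = 17.15
Terminal payoffs (K − S): max(-26.55, 0) = 0, max(-2.35, 0) = 0, max(13.05, 0) = 13.05, max(22.85, 0) = 22.85
Node uu (S = 60.5): V_uu = 1/1.01·[0.7750·0.0000 + 0.2250·0.0000] = 0.0000
Node ud (S = 38.5): V_ud = 1/1.01·[0.7750·0.0000 + 0.2250·13.0500] = 2.9072
Node dd (S = 24.5): V_dd = 1/1.01·[0.7750·13.0500 + 0.2250·22.8500] = 15.1040
Node u (S = 55): V_u = 1/1.01·[0.7750·0.0000 + 0.2250·2.9072] = 0.6476
Node d (S = 35): V_d = 1/1.01·[0.7750·2.9072 + 0.2250·15.1040] = 5.5955
Node 0 (S = 50): V_0 = 1/1.01·[0.7750·0.6476 + 0.2250·5.5955] = 1.7435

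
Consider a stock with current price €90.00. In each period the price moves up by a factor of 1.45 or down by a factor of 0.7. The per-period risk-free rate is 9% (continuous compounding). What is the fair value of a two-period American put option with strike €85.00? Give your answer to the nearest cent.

€9.54

Risk-neutral probability p = (e^0.09 − 0.7)/(1.45 − 0.7) = 0.3942/0.7500 = 0.5256
Terminal stock prices: S_uu = 189.2, S_ud = 91.35, S_dd = 44.1
Terminal payoffs (K − S): max(-104.2, 0) = 0, max(-6.35, 0) = 0, max(40.9, 0) = 40.9
Node u (S = 130.5): continuation = e^(−0.09)·[0.5256·0.0000 + 0.4744·0.0000] = 0.0000; exercise value = 0.0000 ≤ continuation, so V_u = 0.0000
Node d (S = 63): continuation = e^(−0.09)·[0.5256·0.0000 + 0.4744·40.9000] = 17.7343; exercise value = 22.0000 > continuation, so V_d = 22.0000 (exercise)
Node 0 (S = 90): continuation = e^(−0.09)·[0.5256·0.0000 + 0.4744·22.0000] = 9.5392; exercise value = 0.0000 ≤ continuation, so V_0 = 9.5392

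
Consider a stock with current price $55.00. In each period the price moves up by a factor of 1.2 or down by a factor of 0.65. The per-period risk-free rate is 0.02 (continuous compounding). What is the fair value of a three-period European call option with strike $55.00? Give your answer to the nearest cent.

$11.50

Risk-neutral probability p = (e^0.02 − 0.65)/(1.2 − 0.65) = 0.3702/0.5500 = 0.6731
Terminal stock prices: S_uuu = 95.04, S_uud = 51.48, S_udd = 27.89, S_ddd = 15.1
Terminal payoffs (S − K): max(40.04, 0) = 40.04, max(-3.52, 0) = 0, max(-27.11, 0) = 0, max(-39.9, 0) = 0
Node uu (S = 79.2): V_uu = e^(−0.02)·[0.6731·40.0400 + 0.3269·0.0000] = 26.4170
Node ud (S = 42.9): V_ud = e^(−0.02)·[0.6731·0.0000 + 0.3269·0.0000] = 0.0000
Node dd (S = 23.24): V_dd = e^(−0.02)·[0.6731·0.0000 + 0.3269·0.0000] = 0.0000
Node u (S = 66): V_u = e^(−0.02)·[0.6731·26.4170 + 0.3269·0.0000] = 17.4290
Node d (S = 35.75): V_d = e^(−0.02)·[0.6731·0.0000 + 0.3269·0.0000] = 0.0000
Node 0 (S = 55): V_0 = e^(−0.02)·[0.6731·17.4290 + 0.3269·0.0000] = 11.4991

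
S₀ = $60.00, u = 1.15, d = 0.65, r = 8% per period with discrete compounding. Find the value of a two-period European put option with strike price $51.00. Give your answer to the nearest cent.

Risk-neutral probability p = (1 + 0.08 − 0.65)/(1.15 − 0.65) = 0.4300/0.5000 = 0.8600
Terminal stock prices: S_uu = 79.35, S_ud = 44.85, S_dd = 25.35
Terminal payoffs (K − S): max(-28.35, 0) = 0, max(6.15, 0) = 6.15, max(25.65, 0) = 25.65
Node u (S = 69): V_u = 1/1.08·[0.8600·0.0000 + 0.1400·6.1500] = 0.7972
Node d (S = 39): V_d = 1/1.08·[0.8600·6.1500 + 0.1400·25.6500] = 8.2222
Node 0 (S = 60): V_0 = 1/1.08·[0.8600·0.7972 + 0.1400·8.2222] = 1.7007

$1.70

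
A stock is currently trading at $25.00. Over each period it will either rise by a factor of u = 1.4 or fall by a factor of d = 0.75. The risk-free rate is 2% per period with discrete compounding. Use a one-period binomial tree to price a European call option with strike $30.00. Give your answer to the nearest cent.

Risk-neutral probability p = (1 + 0.02 − 0.75)/(1.4 − 0.75) = 0.2700/0.6500 = 0.4154
Terminal stock prices: S_u = 35, S_d = 18.75
Terminal payoffs (S − K): max(5, 0) = 5, max(-11.25, 0) = 0
Node 0 (S = 25): V_0 = 1/1.02·[0.4154·5.0000 + 0.5846·0.0000] = 2.0362

$2.04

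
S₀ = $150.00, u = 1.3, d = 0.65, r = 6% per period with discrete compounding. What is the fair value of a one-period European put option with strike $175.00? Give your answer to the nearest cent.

$27.00

Risk-neutral probability p = (1 + 0.06 − 0.65)/(1.3 − 0.65) = 0.4100/0.6500 = 0.6308
Terminal stock prices: S_u = 195, S_d = 97.5
Terminal payoffs (K − S): max(-20, 0) = 0, max(77.5, 0) = 77.5
Node 0 (S = 150): V_0 = 1/1.06·[0.6308·0.0000 + 0.3692·77.5000] = 26.9956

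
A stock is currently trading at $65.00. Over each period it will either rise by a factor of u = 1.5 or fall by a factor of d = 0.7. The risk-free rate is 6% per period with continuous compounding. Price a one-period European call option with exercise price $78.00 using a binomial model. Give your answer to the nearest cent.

$8.31

Risk-neutral probability p = (e^0.06 − 0.7)/(1.5 − 0.7) = 0.3618/0.8000 = 0.4523
Terminal stock prices: S_u = 97.5, S_d = 45.5
Terminal payoffs (S − K): max(19.5, 0) = 19.5, max(-32.5, 0) = 0
Node 0 (S = 65): V_0 = e^(−0.06)·[0.4523·19.5000 + 0.5477·0.0000] = 8.3061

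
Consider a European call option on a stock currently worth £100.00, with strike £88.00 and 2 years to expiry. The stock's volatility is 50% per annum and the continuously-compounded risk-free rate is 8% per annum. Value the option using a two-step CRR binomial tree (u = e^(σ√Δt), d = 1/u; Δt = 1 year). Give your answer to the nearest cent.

£37.86

CRR parameters: u = e^(σ√Δt) = e^(0.5·√1) = 1.6487, d = 1/u = 0.6065
Per-period rate: rΔt = 0.08·1 = 0.08, so R = e^0.08 = 1.0833
Risk-neutral probability p = (e^0.08 − 0.6065)/(1.6487 − 0.6065) = 0.4768/1.0422 = 0.4575
Terminal stock prices: S_uu = 271.8, S_ud = 100, S_dd = 36.79
Terminal payoffs (S − K): max(183.8, 0) = 183.8, max(12, 0) = 12, max(-51.21, 0) = 0
Node u (S = 164.9): V_u = e^(−0.08)·[0.4575·183.8282 + 0.5425·12.0000] = 83.6379
Node d (S = 60.65): V_d = e^(−0.08)·[0.4575·12.0000 + 0.5425·0.0000] = 5.0674
Node 0 (S = 100): V_0 = e^(−0.08)·[0.4575·83.6379 + 0.5425·5.0674] = 37.8570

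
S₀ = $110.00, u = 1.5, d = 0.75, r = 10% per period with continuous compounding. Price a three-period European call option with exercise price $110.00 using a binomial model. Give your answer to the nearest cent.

$40.40

Risk-neutral probability p = (e^0.1 − 0.75)/(1.5 − 0.75) = 0.3552/0.7500 = 0.4736
Terminal stock prices: S_uuu = 371.2, S_uud = 185.6, S_udd = 92.81, S_ddd = 46.41
Terminal payoffs (S − K): max(261.2, 0) = 261.2, max(75.62, 0) = 75.62, max(-17.19, 0) = 0, max(-63.59, 0) = 0
Node uu (S = 247.5): V_uu = e^(−0.1)·[0.4736·261.2500 + 0.5264·75.6250] = 147.9679
Node ud (S = 123.8): V_ud = e^(−0.1)·[0.4736·75.6250 + 0.5264·0.0000] = 32.4050
Node dd (S = 61.88): V_dd = e^(−0.1)·[0.4736·0.0000 + 0.5264·0.0000] = 0.0000
Node u (S = 165): V_u = e^(−0.1)·[0.4736·147.9679 + 0.5264·32.4050] = 78.8395
Node d (S = 82.5): V_d = e^(−0.1)·[0.4736·32.4050 + 0.5264·0.0000] = 13.8854
Node 0 (S = 110): V_0 = e^(−0.1)·[0.4736·78.8395 + 0.5264·13.8854] = 40.3966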